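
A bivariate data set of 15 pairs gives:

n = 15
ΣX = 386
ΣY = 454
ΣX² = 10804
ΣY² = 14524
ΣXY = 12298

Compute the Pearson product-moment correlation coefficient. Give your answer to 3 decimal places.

0.745

r = (nΣXY − ΣXΣY) / √[(nΣX² − (ΣX)²)(nΣY² − (ΣY)²)]
Numerator: 15×12298 − 386×454 = 9226
Denominator: √[(162060 − 148996)(217860 − 206116)] = √[13064 × 11744] = 12386.4287
r = 9226 / 12386.4287 ≈ 0.745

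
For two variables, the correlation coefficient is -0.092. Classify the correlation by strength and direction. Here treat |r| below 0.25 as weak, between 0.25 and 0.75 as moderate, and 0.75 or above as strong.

r = -0.092 < 0 so the relationship is negative.
|r| = 0.092, which falls in the weak range.

weak negative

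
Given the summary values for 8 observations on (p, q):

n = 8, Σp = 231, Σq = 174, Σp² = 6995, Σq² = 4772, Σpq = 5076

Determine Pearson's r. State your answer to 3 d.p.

0.091

r = (nΣpq − ΣpΣq) / √[(nΣp² − (Σp)²)(nΣq² − (Σq)²)]
Numerator: 8×5076 − 231×174 = 414
Denominator: √[(55960 − 53361)(38176 − 30276)] = √[2599 × 7900] = 4531.2360
r = 414 / 4531.2360 ≈ 0.091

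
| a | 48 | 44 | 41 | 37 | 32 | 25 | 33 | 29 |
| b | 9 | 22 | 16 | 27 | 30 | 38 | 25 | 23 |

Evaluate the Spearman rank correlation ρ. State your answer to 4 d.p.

Rank a: 8, 7, 6, 5, 3, 1, 4, 2
Rank b: 1, 3, 2, 6, 7, 8, 5, 4
d = rank(a) − rank(b): 7, 4, 4, -1, -4, -7, -1, -2; Σd² = 152
ρ = 1 − 6Σd² / [n(n²−1)] = 1 − 6×152 / (8×63) = 1 − 912/504 ≈ -0.8095

-0.8095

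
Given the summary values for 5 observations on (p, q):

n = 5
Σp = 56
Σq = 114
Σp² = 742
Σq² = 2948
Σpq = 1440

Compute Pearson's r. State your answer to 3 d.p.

0.816

r = (nΣpq − ΣpΣq) / √[(nΣp² − (Σp)²)(nΣq² − (Σq)²)]
Numerator: 5×1440 − 56×114 = 816
Denominator: √[(3710 − 3136)(14740 − 12996)] = √[574 × 1744] = 1000.5279
r = 816 / 1000.5279 ≈ 0.816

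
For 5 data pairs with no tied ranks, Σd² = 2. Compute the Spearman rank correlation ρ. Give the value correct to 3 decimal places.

ρ = 1 − 6Σd² / [n(n²−1)] = 1 − 6×2 / (5×24)
  = 1 − 12/120 = 1 − 0.1000 ≈ 0.900

0.900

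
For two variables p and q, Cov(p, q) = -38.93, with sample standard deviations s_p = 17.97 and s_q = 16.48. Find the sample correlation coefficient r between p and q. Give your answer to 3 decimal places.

-0.131

r = Cov(p,q) / (s_p · s_q) = -38.93 / (17.97 × 16.48)
  = -38.93 / 296.1456 ≈ -0.131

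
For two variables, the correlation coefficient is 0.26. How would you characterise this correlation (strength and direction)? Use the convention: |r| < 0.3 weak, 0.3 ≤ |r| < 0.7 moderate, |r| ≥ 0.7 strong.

r = 0.26 > 0 so the relationship is positive.
|r| = 0.26, which falls in the weak range.

weak positive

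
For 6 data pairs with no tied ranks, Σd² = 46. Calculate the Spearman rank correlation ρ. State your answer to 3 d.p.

ρ = 1 − 6Σd² / [n(n²−1)] = 1 − 6×46 / (6×35)
  = 1 − 276/210 = 1 − 1.3143 ≈ -0.314

-0.314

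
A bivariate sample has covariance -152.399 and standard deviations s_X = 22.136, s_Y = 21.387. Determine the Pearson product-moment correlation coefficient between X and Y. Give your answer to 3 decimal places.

r = Cov(X,Y) / (s_X · s_Y) = -152.399 / (22.136 × 21.387)
  = -152.399 / 473.4226 ≈ -0.322

-0.322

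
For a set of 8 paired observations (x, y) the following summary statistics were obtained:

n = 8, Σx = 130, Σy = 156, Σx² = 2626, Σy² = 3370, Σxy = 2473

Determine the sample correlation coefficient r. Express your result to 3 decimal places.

-0.151

r = (nΣxy − ΣxΣy) / √[(nΣx² − (Σx)²)(nΣy² − (Σy)²)]
Numerator: 8×2473 − 130×156 = -496
Denominator: √[(21008 − 16900)(26960 − 24336)] = √[4108 × 2624] = 3283.1984
r = -496 / 3283.1984 ≈ -0.151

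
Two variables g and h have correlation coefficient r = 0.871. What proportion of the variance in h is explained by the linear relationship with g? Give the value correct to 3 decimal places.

0.759

r² = (0.871)² = 0.759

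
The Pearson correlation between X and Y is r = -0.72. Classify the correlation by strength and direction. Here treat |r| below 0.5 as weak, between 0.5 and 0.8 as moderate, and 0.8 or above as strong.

r = -0.72 < 0 so the relationship is negative.
|r| = 0.72, which falls in the moderate range.

moderate negative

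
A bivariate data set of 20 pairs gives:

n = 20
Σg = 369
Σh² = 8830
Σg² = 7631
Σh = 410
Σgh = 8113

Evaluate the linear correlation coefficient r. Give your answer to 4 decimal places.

0.9275

r = (nΣgh − ΣgΣh) / √[(nΣg² − (Σg)²)(nΣh² − (Σh)²)]
Numerator: 20×8113 − 369×410 = 10970
Denominator: √[(152620 − 136161)(176600 − 168100)] = √[16459 × 8500] = 11827.9964
r = 10970 / 11827.9964 ≈ 0.9275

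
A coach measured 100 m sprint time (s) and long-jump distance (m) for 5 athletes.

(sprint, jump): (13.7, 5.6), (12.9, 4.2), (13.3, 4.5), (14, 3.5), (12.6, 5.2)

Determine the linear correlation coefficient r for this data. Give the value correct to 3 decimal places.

-0.334

n = 5, Σx = 66.5, Σy = 23, Σx² = 885.75, Σy² = 108.54, Σxy = 305.27
nΣxy − ΣxΣy = 1526.35 − 1529.5 = -3.15
nΣx² − (Σx)² = 4428.75 − 4422.25 = 6.5; nΣy² − (Σy)² = 542.7 − 529 = 13.7
r = -3.15 / √(6.5 × 13.7) = -3.15 / 9.4366 ≈ -0.334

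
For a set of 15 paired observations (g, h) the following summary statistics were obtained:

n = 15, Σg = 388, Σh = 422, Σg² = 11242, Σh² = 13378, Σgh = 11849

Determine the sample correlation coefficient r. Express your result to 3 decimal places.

r = (nΣgh − ΣgΣh) / √[(nΣg² − (Σg)²)(nΣh² − (Σh)²)]
Numerator: 15×11849 − 388×422 = 13999
Denominator: √[(168630 − 150544)(200670 − 178084)] = √[18086 × 22586] = 20211.1453
r = 13999 / 20211.1453 ≈ 0.693

0.693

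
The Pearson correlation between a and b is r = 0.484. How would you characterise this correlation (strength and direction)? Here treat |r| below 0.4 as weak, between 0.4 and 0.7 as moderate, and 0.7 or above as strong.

r = 0.484 > 0 so the relationship is positive.
|r| = 0.484, which falls in the moderate range.

moderate positive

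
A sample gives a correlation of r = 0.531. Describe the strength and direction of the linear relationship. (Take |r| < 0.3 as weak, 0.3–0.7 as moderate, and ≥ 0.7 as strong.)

moderate positive

r = 0.531 > 0 so the relationship is positive.
|r| = 0.531, which falls in the moderate range.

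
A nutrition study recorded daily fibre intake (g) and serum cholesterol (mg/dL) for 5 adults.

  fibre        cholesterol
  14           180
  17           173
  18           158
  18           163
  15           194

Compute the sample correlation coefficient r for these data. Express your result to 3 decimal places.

n = 5, Σx = 82, Σy = 868, Σx² = 1358, Σy² = 151498, Σxy = 14149
nΣxy − ΣxΣy = 70745 − 71176 = -431
nΣx² − (Σx)² = 6790 − 6724 = 66; nΣy² − (Σy)² = 757490 − 753424 = 4066
r = -431 / √(66 × 4066) = -431 / 518.0309 ≈ -0.832

-0.832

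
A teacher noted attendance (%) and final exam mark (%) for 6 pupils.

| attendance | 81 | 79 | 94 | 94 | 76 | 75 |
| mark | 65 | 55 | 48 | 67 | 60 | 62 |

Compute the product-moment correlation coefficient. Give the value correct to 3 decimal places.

-0.199

n = 6, Σx = 499, Σy = 357, Σx² = 41875, Σy² = 21487, Σxy = 29630
nΣxy − ΣxΣy = 177780 − 178143 = -363
nΣx² − (Σx)² = 251250 − 249001 = 2249; nΣy² − (Σy)² = 128922 − 127449 = 1473
r = -363 / √(2249 × 1473) = -363 / 1820.1036 ≈ -0.199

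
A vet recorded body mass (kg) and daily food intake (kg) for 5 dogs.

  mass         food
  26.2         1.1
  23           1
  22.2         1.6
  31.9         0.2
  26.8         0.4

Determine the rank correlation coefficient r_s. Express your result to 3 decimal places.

-0.900

Rank mass: 3, 2, 1, 5, 4
Rank food: 4, 3, 5, 1, 2
d = rank(mass) − rank(food): -1, -1, -4, 4, 2; Σd² = 38
ρ = 1 − 6Σd² / [n(n²−1)] = 1 − 6×38 / (5×24) = 1 − 228/120 ≈ -0.900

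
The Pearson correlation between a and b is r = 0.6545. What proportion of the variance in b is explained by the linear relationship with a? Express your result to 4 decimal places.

0.4284

r² = (0.6545)² = 0.4284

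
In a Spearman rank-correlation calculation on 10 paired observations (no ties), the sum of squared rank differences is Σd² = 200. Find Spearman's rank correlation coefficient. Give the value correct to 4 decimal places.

ρ = 1 − 6Σd² / [n(n²−1)] = 1 − 6×200 / (10×99)
  = 1 − 1200/990 = 1 − 1.21212 ≈ -0.2121

-0.2121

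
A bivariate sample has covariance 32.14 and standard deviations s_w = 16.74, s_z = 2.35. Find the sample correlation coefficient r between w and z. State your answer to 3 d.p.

0.817

r = Cov(w,z) / (s_w · s_z) = 32.14 / (16.74 × 2.35)
  = 32.14 / 39.3390 ≈ 0.817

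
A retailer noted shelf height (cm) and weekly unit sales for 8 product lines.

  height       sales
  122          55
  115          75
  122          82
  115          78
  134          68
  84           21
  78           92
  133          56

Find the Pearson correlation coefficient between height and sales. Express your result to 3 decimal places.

n = 8, Σx = 903, Σy = 527, Σx² = 105003, Σy² = 38123, Σxy = 59809
nΣxy − ΣxΣy = 478472 − 475881 = 2591
nΣx² − (Σx)² = 840024 − 815409 = 24615; nΣy² − (Σy)² = 304984 − 277729 = 27255
r = 2591 / √(24615 × 27255) = 2591 / 25901.3865 ≈ 0.100

0.100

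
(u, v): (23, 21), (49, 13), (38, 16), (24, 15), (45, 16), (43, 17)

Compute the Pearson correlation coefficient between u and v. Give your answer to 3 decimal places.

n = 6, Σu = 222, Σv = 98, Σu² = 8824, Σv² = 1636, Σuv = 3539
nΣuv − ΣuΣv = 21234 − 21756 = -522
nΣu² − (Σu)² = 52944 − 49284 = 3660; nΣv² − (Σv)² = 9816 − 9604 = 212
r = -522 / √(3660 × 212) = -522 / 880.8632 ≈ -0.593

-0.593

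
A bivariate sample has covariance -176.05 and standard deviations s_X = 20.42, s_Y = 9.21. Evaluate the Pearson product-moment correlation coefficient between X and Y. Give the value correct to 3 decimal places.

r = Cov(X,Y) / (s_X · s_Y) = -176.05 / (20.42 × 9.21)
  = -176.05 / 188.0682 ≈ -0.936

-0.936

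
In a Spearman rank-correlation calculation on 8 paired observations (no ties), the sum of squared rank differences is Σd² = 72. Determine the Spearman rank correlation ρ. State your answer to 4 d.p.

ρ = 1 − 6Σd² / [n(n²−1)] = 1 − 6×72 / (8×63)
  = 1 − 432/504 = 1 − 0.85714 ≈ 0.1429

0.1429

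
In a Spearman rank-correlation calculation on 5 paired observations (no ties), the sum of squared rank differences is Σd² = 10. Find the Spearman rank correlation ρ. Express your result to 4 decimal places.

0.5000

ρ = 1 − 6Σd² / [n(n²−1)] = 1 − 6×10 / (5×24)
  = 1 − 60/120 = 1 − 0.50000 ≈ 0.5000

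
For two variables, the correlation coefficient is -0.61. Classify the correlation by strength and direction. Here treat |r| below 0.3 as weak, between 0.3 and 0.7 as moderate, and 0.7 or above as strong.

moderate negative

r = -0.61 < 0 so the relationship is negative.
|r| = 0.61, which falls in the moderate range.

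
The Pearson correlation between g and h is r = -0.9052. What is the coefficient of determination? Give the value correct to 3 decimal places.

0.819

r² = (-0.9052)² = 0.819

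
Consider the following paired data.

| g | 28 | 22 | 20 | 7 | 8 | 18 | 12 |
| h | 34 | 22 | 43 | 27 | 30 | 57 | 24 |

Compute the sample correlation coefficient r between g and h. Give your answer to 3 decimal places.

0.253

n = 7, Σg = 115, Σh = 237, Σg² = 2249, Σh² = 8943, Σgh = 4039
nΣgh − ΣgΣh = 28273 − 27255 = 1018
nΣg² − (Σg)² = 15743 − 13225 = 2518; nΣh² − (Σh)² = 62601 − 56169 = 6432
r = 1018 / √(2518 × 6432) = 1018 / 4024.3976 ≈ 0.253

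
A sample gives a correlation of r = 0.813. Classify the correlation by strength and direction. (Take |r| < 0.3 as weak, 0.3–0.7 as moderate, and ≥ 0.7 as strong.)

r = 0.813 > 0 so the relationship is positive.
|r| = 0.813, which falls in the strong range.

strong positive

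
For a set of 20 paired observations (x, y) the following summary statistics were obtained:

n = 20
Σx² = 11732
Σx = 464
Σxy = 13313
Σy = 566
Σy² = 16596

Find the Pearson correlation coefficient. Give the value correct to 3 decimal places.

0.243

r = (nΣxy − ΣxΣy) / √[(nΣx² − (Σx)²)(nΣy² − (Σy)²)]
Numerator: 20×13313 − 464×566 = 3636
Denominator: √[(234640 − 215296)(331920 − 320356)] = √[19344 × 11564] = 14956.4038
r = 3636 / 14956.4038 ≈ 0.243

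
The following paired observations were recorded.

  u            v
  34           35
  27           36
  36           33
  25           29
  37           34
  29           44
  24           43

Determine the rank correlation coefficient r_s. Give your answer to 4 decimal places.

-0.2857

Rank u: 5, 3, 6, 2, 7, 4, 1
Rank v: 4, 5, 2, 1, 3, 7, 6
d = rank(u) − rank(v): 1, -2, 4, 1, 4, -3, -5; Σd² = 72
ρ = 1 − 6Σd² / [n(n²−1)] = 1 − 6×72 / (7×48) = 1 − 432/336 ≈ -0.2857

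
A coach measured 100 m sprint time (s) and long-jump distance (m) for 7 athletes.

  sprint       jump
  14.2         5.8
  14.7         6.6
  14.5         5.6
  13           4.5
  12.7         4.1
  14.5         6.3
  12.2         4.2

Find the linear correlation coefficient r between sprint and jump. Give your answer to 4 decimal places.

0.9533

n = 7, Σx = 95.8, Σy = 37.1, Σx² = 1317.36, Σy² = 202.95, Σxy = 513.74
nΣxy − ΣxΣy = 3596.18 − 3554.18 = 42
nΣx² − (Σx)² = 9221.52 − 9177.64 = 43.88; nΣy² − (Σy)² = 1420.65 − 1376.41 = 44.24
r = 42 / √(43.88 × 44.24) = 42 / 44.0596 ≈ 0.9533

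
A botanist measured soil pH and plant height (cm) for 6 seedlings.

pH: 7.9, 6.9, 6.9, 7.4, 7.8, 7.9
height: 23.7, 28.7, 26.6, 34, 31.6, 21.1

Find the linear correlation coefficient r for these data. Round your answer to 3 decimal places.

n = 6, Σx = 44.8, Σy = 165.7, Σx² = 335.64, Σy² = 4692.71, Σxy = 1233.57
nΣxy − ΣxΣy = 7401.42 − 7423.36 = -21.94
nΣx² − (Σx)² = 2013.84 − 2007.04 = 6.8; nΣy² − (Σy)² = 28156.26 − 27456.49 = 699.77
r = -21.94 / √(6.8 × 699.77) = -21.94 / 68.9814 ≈ -0.318

-0.318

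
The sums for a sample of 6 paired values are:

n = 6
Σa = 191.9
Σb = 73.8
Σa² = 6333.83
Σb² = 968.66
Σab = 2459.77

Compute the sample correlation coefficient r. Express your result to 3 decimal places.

r = (nΣab − ΣaΣb) / √[(nΣa² − (Σa)²)(nΣb² − (Σb)²)]
Numerator: 6×2459.77 − 191.9×73.8 = 596.4
Denominator: √[(38002.98 − 36825.61)(5811.96 − 5446.44)] = √[1177.37 × 365.52] = 656.0124
r = 596.4 / 656.0124 ≈ 0.909

0.909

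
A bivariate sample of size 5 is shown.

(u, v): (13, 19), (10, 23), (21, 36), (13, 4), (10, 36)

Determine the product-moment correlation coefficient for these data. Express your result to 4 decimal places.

0.2651

n = 5, Σu = 67, Σv = 118, Σu² = 979, Σv² = 3498, Σuv = 1645
nΣuv − ΣuΣv = 8225 − 7906 = 319
nΣu² − (Σu)² = 4895 − 4489 = 406; nΣv² − (Σv)² = 17490 − 13924 = 3566
r = 319 / √(406 × 3566) = 319 / 1203.2439 ≈ 0.2651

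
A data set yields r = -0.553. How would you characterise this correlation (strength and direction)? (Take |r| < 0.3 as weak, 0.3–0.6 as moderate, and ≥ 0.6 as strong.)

moderate negative

r = -0.553 < 0 so the relationship is negative.
|r| = 0.553, which falls in the moderate range.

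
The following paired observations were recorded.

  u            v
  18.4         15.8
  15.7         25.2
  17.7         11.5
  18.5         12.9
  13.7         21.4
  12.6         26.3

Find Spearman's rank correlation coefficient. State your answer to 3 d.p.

-0.771

Rank u: 5, 3, 4, 6, 2, 1
Rank v: 3, 5, 1, 2, 4, 6
d = rank(u) − rank(v): 2, -2, 3, 4, -2, -5; Σd² = 62
ρ = 1 − 6Σd² / [n(n²−1)] = 1 − 6×62 / (6×35) = 1 − 372/210 ≈ -0.771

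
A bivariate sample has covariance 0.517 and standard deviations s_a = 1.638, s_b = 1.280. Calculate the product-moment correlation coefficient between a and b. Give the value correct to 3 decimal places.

0.247

r = Cov(a,b) / (s_a · s_b) = 0.517 / (1.638 × 1.280)
  = 0.517 / 2.0966 ≈ 0.247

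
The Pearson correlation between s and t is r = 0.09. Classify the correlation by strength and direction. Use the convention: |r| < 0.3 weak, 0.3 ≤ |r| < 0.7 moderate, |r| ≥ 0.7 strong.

weak positive

r = 0.09 > 0 so the relationship is positive.
|r| = 0.09, which falls in the weak range.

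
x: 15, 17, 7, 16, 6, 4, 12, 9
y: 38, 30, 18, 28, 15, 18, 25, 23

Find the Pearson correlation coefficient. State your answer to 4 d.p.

0.8637

n = 8, Σx = 86, Σy = 195, Σx² = 1096, Σy² = 5155, Σxy = 2323
nΣxy − ΣxΣy = 18584 − 16770 = 1814
nΣx² − (Σx)² = 8768 − 7396 = 1372; nΣy² − (Σy)² = 41240 − 38025 = 3215
r = 1814 / √(1372 × 3215) = 1814 / 2100.2333 ≈ 0.8637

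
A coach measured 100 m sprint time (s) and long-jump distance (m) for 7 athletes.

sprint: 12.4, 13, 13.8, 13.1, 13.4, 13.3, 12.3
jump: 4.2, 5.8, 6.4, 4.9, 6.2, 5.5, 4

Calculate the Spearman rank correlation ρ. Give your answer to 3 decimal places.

Rank sprint: 2, 3, 7, 4, 6, 5, 1
Rank jump: 2, 5, 7, 3, 6, 4, 1
d = rank(sprint) − rank(jump): 0, -2, 0, 1, 0, 1, 0; Σd² = 6
ρ = 1 − 6Σd² / [n(n²−1)] = 1 − 6×6 / (7×48) = 1 − 36/336 ≈ 0.893

0.893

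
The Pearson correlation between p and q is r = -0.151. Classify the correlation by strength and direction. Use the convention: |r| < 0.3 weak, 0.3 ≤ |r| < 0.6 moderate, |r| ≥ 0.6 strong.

weak negative

r = -0.151 < 0 so the relationship is negative.
|r| = 0.151, which falls in the weak range.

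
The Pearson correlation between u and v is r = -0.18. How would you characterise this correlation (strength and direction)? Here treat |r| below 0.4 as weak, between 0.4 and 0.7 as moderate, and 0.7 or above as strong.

r = -0.18 < 0 so the relationship is negative.
|r| = 0.18, which falls in the weak range.

weak negative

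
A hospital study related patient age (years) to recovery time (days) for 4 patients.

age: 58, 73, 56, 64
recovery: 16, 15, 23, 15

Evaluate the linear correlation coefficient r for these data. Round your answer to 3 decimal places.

-0.664

n = 4, Σx = 251, Σy = 69, Σx² = 15925, Σy² = 1235, Σxy = 4271
nΣxy − ΣxΣy = 17084 − 17319 = -235
nΣx² − (Σx)² = 63700 − 63001 = 699; nΣy² − (Σy)² = 4940 − 4761 = 179
r = -235 / √(699 × 179) = -235 / 353.7245 ≈ -0.664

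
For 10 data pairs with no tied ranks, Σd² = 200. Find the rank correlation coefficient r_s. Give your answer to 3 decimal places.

-0.212

ρ = 1 − 6Σd² / [n(n²−1)] = 1 − 6×200 / (10×99)
  = 1 − 1200/990 = 1 − 1.2121 ≈ -0.212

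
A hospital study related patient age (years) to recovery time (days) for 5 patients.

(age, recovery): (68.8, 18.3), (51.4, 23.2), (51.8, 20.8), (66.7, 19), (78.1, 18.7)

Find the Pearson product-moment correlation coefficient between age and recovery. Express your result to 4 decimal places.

n = 5, Σx = 316.8, Σy = 100, Σx² = 20607.14, Σy² = 2016.46, Σxy = 6256.73
nΣxy − ΣxΣy = 31283.65 − 31680 = -396.35
nΣx² − (Σx)² = 103035.7 − 100362.24 = 2673.46; nΣy² − (Σy)² = 10082.3 − 10000 = 82.3
r = -396.35 / √(2673.46 × 82.3) = -396.35 / 469.0690 ≈ -0.8450

-0.8450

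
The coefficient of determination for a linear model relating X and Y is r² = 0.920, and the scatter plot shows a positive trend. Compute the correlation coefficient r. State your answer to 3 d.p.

0.959

|r| = √0.920 = 0.959
The association is positive, so r = 0.959.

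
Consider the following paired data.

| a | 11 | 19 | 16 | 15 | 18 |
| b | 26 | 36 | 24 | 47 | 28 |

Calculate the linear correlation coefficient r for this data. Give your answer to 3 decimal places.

n = 5, Σa = 79, Σb = 161, Σa² = 1287, Σb² = 5541, Σab = 2563
nΣab − ΣaΣb = 12815 − 12719 = 96
nΣa² − (Σa)² = 6435 − 6241 = 194; nΣb² − (Σb)² = 27705 − 25921 = 1784
r = 96 / √(194 × 1784) = 96 / 588.2992 ≈ 0.163

0.163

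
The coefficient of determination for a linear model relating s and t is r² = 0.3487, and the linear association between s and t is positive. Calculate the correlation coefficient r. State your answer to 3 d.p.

|r| = √0.3487 = 0.591
The association is positive, so r = 0.591.

0.591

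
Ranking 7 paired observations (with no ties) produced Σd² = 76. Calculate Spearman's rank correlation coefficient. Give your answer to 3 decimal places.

ρ = 1 − 6Σd² / [n(n²−1)] = 1 − 6×76 / (7×48)
  = 1 − 456/336 = 1 − 1.3571 ≈ -0.357

-0.357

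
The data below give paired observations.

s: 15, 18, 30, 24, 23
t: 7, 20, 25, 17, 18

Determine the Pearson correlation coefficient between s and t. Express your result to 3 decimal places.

0.807

n = 5, Σs = 110, Σt = 87, Σs² = 2554, Σt² = 1687, Σst = 2037
nΣst − ΣsΣt = 10185 − 9570 = 615
nΣs² − (Σs)² = 12770 − 12100 = 670; nΣt² − (Σt)² = 8435 − 7569 = 866
r = 615 / √(670 × 866) = 615 / 761.7217 ≈ 0.807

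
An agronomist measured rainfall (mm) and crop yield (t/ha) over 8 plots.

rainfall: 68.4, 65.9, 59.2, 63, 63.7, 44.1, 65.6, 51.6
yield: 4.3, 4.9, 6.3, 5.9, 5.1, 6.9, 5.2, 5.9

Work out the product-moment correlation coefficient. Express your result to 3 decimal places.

-0.858

n = 8, Σx = 481.5, Σy = 44.5, Σx² = 29463.43, Σy² = 252.47, Σxy = 2636.41
nΣxy − ΣxΣy = 21091.28 − 21426.75 = -335.47
nΣx² − (Σx)² = 235707.44 − 231842.25 = 3865.19; nΣy² − (Σy)² = 2019.76 − 1980.25 = 39.51
r = -335.47 / √(3865.19 × 39.51) = -335.47 / 390.7859 ≈ -0.858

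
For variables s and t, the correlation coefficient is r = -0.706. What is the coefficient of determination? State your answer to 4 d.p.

0.4984

r² = (-0.706)² = 0.4984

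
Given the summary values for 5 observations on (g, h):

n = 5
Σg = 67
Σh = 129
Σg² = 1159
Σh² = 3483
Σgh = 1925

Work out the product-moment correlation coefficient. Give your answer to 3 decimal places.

0.977

r = (nΣgh − ΣgΣh) / √[(nΣg² − (Σg)²)(nΣh² − (Σh)²)]
Numerator: 5×1925 − 67×129 = 982
Denominator: √[(5795 − 4489)(17415 − 16641)] = √[1306 × 774] = 1005.4074
r = 982 / 1005.4074 ≈ 0.977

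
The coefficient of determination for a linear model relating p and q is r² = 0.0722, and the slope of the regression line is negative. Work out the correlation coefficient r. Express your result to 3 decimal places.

-0.269

|r| = √0.0722 = 0.269
The association is negative, so r = −0.269.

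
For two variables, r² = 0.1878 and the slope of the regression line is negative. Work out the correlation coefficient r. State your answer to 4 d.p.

-0.4334

|r| = √0.1878 = 0.4334
The association is negative, so r = −0.4334.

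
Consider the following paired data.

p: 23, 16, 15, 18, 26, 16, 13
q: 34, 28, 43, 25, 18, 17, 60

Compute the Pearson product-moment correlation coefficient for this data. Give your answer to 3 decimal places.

n = 7, Σp = 127, Σq = 225, Σp² = 2435, Σq² = 8627, Σpq = 3845
nΣpq − ΣpΣq = 26915 − 28575 = -1660
nΣp² − (Σp)² = 17045 − 16129 = 916; nΣq² − (Σq)² = 60389 − 50625 = 9764
r = -1660 / √(916 × 9764) = -1660 / 2990.6227 ≈ -0.555

-0.555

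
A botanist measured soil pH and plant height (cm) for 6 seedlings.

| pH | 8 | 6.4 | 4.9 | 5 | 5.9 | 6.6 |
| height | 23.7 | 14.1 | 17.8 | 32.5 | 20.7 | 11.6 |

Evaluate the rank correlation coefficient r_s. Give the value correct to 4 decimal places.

Rank pH: 6, 4, 1, 2, 3, 5
Rank height: 5, 2, 3, 6, 4, 1
d = rank(pH) − rank(height): 1, 2, -2, -4, -1, 4; Σd² = 42
ρ = 1 − 6Σd² / [n(n²−1)] = 1 − 6×42 / (6×35) = 1 − 252/210 ≈ -0.2000

-0.2000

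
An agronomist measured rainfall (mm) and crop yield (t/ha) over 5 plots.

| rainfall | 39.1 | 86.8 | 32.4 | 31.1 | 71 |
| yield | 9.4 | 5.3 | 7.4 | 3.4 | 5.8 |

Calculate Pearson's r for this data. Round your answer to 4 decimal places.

n = 5, Σx = 260.4, Σy = 31.3, Σx² = 16121.02, Σy² = 216.41, Σxy = 1584.88
nΣxy − ΣxΣy = 7924.4 − 8150.52 = -226.12
nΣx² − (Σx)² = 80605.1 − 67808.16 = 12796.94; nΣy² − (Σy)² = 1082.05 − 979.69 = 102.36
r = -226.12 / √(12796.94 × 102.36) = -226.12 / 1144.5063 ≈ -0.1976

-0.1976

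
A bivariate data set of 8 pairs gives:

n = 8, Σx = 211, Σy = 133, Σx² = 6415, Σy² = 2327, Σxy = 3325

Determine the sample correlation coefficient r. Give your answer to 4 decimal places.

-0.5827

r = (nΣxy − ΣxΣy) / √[(nΣx² − (Σx)²)(nΣy² − (Σy)²)]
Numerator: 8×3325 − 211×133 = -1463
Denominator: √[(51320 − 44521)(18616 − 17689)] = √[6799 × 927] = 2510.5125
r = -1463 / 2510.5125 ≈ -0.5827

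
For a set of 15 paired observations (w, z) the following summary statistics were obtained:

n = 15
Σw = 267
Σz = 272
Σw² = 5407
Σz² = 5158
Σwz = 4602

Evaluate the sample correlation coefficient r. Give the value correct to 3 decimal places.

-0.623

r = (nΣwz − ΣwΣz) / √[(nΣw² − (Σw)²)(nΣz² − (Σz)²)]
Numerator: 15×4602 − 267×272 = -3594
Denominator: √[(81105 − 71289)(77370 − 73984)] = √[9816 × 3386] = 5765.1519
r = -3594 / 5765.1519 ≈ -0.623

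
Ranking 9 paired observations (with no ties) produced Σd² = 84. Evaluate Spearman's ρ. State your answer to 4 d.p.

ρ = 1 − 6Σd² / [n(n²−1)] = 1 − 6×84 / (9×80)
  = 1 − 504/720 = 1 − 0.70000 ≈ 0.3000

0.3000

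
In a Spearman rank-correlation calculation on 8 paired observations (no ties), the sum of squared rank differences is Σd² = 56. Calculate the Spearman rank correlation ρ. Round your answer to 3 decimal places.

0.333

ρ = 1 − 6Σd² / [n(n²−1)] = 1 − 6×56 / (8×63)
  = 1 − 336/504 = 1 − 0.6667 ≈ 0.333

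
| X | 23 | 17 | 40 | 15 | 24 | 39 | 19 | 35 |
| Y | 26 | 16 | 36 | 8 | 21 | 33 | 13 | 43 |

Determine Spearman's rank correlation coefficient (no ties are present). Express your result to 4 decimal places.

0.8810

Rank X: 4, 2, 8, 1, 5, 7, 3, 6
Rank Y: 5, 3, 7, 1, 4, 6, 2, 8
d = rank(X) − rank(Y): -1, -1, 1, 0, 1, 1, 1, -2; Σd² = 10
ρ = 1 − 6Σd² / [n(n²−1)] = 1 − 6×10 / (8×63) = 1 − 60/504 ≈ 0.8810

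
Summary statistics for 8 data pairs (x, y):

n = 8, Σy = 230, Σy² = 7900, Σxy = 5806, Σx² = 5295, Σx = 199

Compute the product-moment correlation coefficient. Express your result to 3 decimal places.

0.127

r = (nΣxy − ΣxΣy) / √[(nΣx² − (Σx)²)(nΣy² − (Σy)²)]
Numerator: 8×5806 − 199×230 = 678
Denominator: √[(42360 − 39601)(63200 − 52900)] = √[2759 × 10300] = 5330.8255
r = 678 / 5330.8255 ≈ 0.127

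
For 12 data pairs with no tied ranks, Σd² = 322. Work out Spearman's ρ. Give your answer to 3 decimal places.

-0.126

ρ = 1 − 6Σd² / [n(n²−1)] = 1 − 6×322 / (12×143)
  = 1 − 1932/1716 = 1 − 1.1259 ≈ -0.126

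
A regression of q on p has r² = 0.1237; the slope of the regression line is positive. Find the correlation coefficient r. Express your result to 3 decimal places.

0.352

|r| = √0.1237 = 0.352
The association is positive, so r = 0.352.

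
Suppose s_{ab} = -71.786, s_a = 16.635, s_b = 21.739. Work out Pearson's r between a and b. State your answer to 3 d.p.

-0.199

r = Cov(a,b) / (s_a · s_b) = -71.786 / (16.635 × 21.739)
  = -71.786 / 361.6283 ≈ -0.199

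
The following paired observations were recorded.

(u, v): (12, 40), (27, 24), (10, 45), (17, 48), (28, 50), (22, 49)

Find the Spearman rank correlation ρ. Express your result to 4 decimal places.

0.3714

Rank u: 2, 5, 1, 3, 6, 4
Rank v: 2, 1, 3, 4, 6, 5
d = rank(u) − rank(v): 0, 4, -2, -1, 0, -1; Σd² = 22
ρ = 1 − 6Σd² / [n(n²−1)] = 1 − 6×22 / (6×35) = 1 − 132/210 ≈ 0.3714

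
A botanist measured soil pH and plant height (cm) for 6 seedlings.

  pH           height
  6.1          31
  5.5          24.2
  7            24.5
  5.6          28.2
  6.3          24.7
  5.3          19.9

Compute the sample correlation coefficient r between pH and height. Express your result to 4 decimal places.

0.2320

n = 6, Σx = 35.8, Σy = 152.5, Σx² = 215.6, Σy² = 3948.23, Σxy = 912.7
nΣxy − ΣxΣy = 5476.2 − 5459.5 = 16.7
nΣx² − (Σx)² = 1293.6 − 1281.64 = 11.96; nΣy² − (Σy)² = 23689.38 − 23256.25 = 433.13
r = 16.7 / √(11.96 × 433.13) = 16.7 / 71.9738 ≈ 0.2320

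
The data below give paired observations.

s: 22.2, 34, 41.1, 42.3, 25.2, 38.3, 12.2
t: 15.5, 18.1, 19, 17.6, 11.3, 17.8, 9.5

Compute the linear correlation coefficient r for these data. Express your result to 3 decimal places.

n = 7, Σs = 215.3, Σt = 108.8, Σs² = 7378.11, Σt² = 1773.4, Σst = 3567.28
nΣst − ΣsΣt = 24970.96 − 23424.64 = 1546.32
nΣs² − (Σs)² = 51646.77 − 46354.09 = 5292.68; nΣt² − (Σt)² = 12413.8 − 11837.44 = 576.36
r = 1546.32 / √(5292.68 × 576.36) = 1546.32 / 1746.5649 ≈ 0.885

0.885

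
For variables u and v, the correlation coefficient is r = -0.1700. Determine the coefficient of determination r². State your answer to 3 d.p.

0.029

r² = (-0.1700)² = 0.029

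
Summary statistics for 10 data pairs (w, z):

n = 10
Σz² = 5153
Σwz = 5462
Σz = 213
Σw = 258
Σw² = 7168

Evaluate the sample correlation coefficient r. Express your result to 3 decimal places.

-0.059

r = (nΣwz − ΣwΣz) / √[(nΣw² − (Σw)²)(nΣz² − (Σz)²)]
Numerator: 10×5462 − 258×213 = -334
Denominator: √[(71680 − 66564)(51530 − 45369)] = √[5116 × 6161] = 5614.2387
r = -334 / 5614.2387 ≈ -0.059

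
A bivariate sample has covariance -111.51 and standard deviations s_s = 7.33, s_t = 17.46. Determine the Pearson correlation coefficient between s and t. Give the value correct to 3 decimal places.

r = Cov(s,t) / (s_s · s_t) = -111.51 / (7.33 × 17.46)
  = -111.51 / 127.9818 ≈ -0.871

-0.871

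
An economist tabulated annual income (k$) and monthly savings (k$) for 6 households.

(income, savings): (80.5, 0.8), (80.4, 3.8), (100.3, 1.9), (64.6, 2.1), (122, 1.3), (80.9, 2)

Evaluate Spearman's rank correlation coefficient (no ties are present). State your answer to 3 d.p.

Rank income: 3, 2, 5, 1, 6, 4
Rank savings: 1, 6, 3, 5, 2, 4
d = rank(income) − rank(savings): 2, -4, 2, -4, 4, 0; Σd² = 56
ρ = 1 − 6Σd² / [n(n²−1)] = 1 − 6×56 / (6×35) = 1 − 336/210 ≈ -0.600

-0.600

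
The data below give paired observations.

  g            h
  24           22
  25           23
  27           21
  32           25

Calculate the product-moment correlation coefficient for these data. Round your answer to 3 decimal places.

0.713

n = 4, Σg = 108, Σh = 91, Σg² = 2954, Σh² = 2079, Σgh = 2470
nΣgh − ΣgΣh = 9880 − 9828 = 52
nΣg² − (Σg)² = 11816 − 11664 = 152; nΣh² − (Σh)² = 8316 − 8281 = 35
r = 52 / √(152 × 35) = 52 / 72.9383 ≈ 0.713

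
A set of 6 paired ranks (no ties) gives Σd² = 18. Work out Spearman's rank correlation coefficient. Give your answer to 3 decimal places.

0.486

ρ = 1 − 6Σd² / [n(n²−1)] = 1 − 6×18 / (6×35)
  = 1 − 108/210 = 1 − 0.5143 ≈ 0.486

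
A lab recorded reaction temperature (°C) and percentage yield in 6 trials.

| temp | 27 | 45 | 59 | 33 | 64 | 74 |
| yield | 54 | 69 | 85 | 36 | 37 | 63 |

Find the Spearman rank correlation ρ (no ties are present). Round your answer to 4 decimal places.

Rank temp: 1, 3, 4, 2, 5, 6
Rank yield: 3, 5, 6, 1, 2, 4
d = rank(temp) − rank(yield): -2, -2, -2, 1, 3, 2; Σd² = 26
ρ = 1 − 6Σd² / [n(n²−1)] = 1 − 6×26 / (6×35) = 1 − 156/210 ≈ 0.2571

0.2571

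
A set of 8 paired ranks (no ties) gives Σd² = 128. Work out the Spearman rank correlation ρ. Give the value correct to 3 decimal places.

ρ = 1 − 6Σd² / [n(n²−1)] = 1 − 6×128 / (8×63)
  = 1 − 768/504 = 1 − 1.5238 ≈ -0.524

-0.524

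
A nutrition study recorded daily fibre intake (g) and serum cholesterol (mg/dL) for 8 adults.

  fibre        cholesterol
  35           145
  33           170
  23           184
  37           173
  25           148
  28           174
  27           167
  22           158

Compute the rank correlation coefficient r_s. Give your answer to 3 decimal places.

Rank fibre: 7, 6, 2, 8, 3, 5, 4, 1
Rank cholesterol: 1, 5, 8, 6, 2, 7, 4, 3
d = rank(fibre) − rank(cholesterol): 6, 1, -6, 2, 1, -2, 0, -2; Σd² = 86
ρ = 1 − 6Σd² / [n(n²−1)] = 1 − 6×86 / (8×63) = 1 − 516/504 ≈ -0.024

-0.024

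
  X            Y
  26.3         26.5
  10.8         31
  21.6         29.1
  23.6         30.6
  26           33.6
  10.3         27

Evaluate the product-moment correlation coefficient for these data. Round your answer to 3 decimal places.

0.201

n = 6, ΣX = 118.6, ΣY = 177.8, ΣX² = 2613.94, ΣY² = 5304.38, ΣXY = 3534.17
nΣXY − ΣXΣY = 21205.02 − 21087.08 = 117.94
nΣX² − (ΣX)² = 15683.64 − 14065.96 = 1617.68; nΣY² − (ΣY)² = 31826.28 − 31612.84 = 213.44
r = 117.94 / √(1617.68 × 213.44) = 117.94 / 587.6033 ≈ 0.201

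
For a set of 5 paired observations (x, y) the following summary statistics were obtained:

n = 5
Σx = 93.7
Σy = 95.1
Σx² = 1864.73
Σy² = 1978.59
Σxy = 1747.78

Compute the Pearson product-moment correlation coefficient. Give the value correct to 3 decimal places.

-0.253

r = (nΣxy − ΣxΣy) / √[(nΣx² − (Σx)²)(nΣy² − (Σy)²)]
Numerator: 5×1747.78 − 93.7×95.1 = -171.97
Denominator: √[(9323.65 − 8779.69)(9892.95 − 9044.01)] = √[543.96 × 848.94] = 679.5509
r = -171.97 / 679.5509 ≈ -0.253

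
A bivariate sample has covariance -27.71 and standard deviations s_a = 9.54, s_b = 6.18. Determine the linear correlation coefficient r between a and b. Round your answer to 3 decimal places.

-0.470

r = Cov(a,b) / (s_a · s_b) = -27.71 / (9.54 × 6.18)
  = -27.71 / 58.9572 ≈ -0.470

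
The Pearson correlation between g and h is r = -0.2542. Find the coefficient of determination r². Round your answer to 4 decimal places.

0.0646

r² = (-0.2542)² = 0.0646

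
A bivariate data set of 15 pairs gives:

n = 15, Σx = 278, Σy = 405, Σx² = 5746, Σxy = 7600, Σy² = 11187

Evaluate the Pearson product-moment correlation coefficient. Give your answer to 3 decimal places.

r = (nΣxy − ΣxΣy) / √[(nΣx² − (Σx)²)(nΣy² − (Σy)²)]
Numerator: 15×7600 − 278×405 = 1410
Denominator: √[(86190 − 77284)(167805 − 164025)] = √[8906 × 3780] = 5802.1272
r = 1410 / 5802.1272 ≈ 0.243

0.243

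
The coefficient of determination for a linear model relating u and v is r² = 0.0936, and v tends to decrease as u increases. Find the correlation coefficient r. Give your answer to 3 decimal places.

|r| = √0.0936 = 0.306
The association is negative, so r = −0.306.

-0.306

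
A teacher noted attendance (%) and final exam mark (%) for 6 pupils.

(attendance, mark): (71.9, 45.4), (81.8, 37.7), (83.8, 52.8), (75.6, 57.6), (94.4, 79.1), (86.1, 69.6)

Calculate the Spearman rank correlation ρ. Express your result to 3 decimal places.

Rank attendance: 1, 3, 4, 2, 6, 5
Rank mark: 2, 1, 3, 4, 6, 5
d = rank(attendance) − rank(mark): -1, 2, 1, -2, 0, 0; Σd² = 10
ρ = 1 − 6Σd² / [n(n²−1)] = 1 − 6×10 / (6×35) = 1 − 60/210 ≈ 0.714

0.714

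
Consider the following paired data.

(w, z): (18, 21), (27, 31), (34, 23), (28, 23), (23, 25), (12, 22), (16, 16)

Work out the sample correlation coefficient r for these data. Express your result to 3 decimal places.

n = 7, Σw = 158, Σz = 161, Σw² = 3922, Σz² = 3825, Σwz = 3736
nΣwz − ΣwΣz = 26152 − 25438 = 714
nΣw² − (Σw)² = 27454 − 24964 = 2490; nΣz² − (Σz)² = 26775 − 25921 = 854
r = 714 / √(2490 × 854) = 714 / 1458.2387 ≈ 0.490

0.490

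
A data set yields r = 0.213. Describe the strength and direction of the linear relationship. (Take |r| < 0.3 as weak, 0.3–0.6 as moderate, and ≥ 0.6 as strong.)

weak positive

r = 0.213 > 0 so the relationship is positive.
|r| = 0.213, which falls in the weak range.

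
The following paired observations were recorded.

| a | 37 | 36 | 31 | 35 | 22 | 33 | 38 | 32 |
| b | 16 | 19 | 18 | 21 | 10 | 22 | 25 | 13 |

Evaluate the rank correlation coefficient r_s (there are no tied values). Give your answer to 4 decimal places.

Rank a: 7, 6, 2, 5, 1, 4, 8, 3
Rank b: 3, 5, 4, 6, 1, 7, 8, 2
d = rank(a) − rank(b): 4, 1, -2, -1, 0, -3, 0, 1; Σd² = 32
ρ = 1 − 6Σd² / [n(n²−1)] = 1 − 6×32 / (8×63) = 1 − 192/504 ≈ 0.6190

0.6190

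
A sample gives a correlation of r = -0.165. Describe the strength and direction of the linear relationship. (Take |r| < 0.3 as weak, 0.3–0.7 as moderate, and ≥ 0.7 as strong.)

r = -0.165 < 0 so the relationship is negative.
|r| = 0.165, which falls in the weak range.

weak negative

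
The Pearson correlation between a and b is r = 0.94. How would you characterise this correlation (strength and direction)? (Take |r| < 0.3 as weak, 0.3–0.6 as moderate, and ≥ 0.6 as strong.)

strong positive

r = 0.94 > 0 so the relationship is positive.
|r| = 0.94, which falls in the strong range.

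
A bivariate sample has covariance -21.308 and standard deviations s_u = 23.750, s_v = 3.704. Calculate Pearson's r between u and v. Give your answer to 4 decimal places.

r = Cov(u,v) / (s_u · s_v) = -21.308 / (23.750 × 3.704)
  = -21.308 / 87.9700 ≈ -0.2422

-0.2422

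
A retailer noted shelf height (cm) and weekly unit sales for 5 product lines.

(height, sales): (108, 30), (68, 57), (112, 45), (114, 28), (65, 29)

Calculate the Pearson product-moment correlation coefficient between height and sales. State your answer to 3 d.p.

n = 5, Σx = 467, Σy = 189, Σx² = 46053, Σy² = 7799, Σxy = 17233
nΣxy − ΣxΣy = 86165 − 88263 = -2098
nΣx² − (Σx)² = 230265 − 218089 = 12176; nΣy² − (Σy)² = 38995 − 35721 = 3274
r = -2098 / √(12176 × 3274) = -2098 / 6313.8122 ≈ -0.332

-0.332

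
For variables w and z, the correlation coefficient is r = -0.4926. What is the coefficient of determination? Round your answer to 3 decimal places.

0.243

r² = (-0.4926)² = 0.243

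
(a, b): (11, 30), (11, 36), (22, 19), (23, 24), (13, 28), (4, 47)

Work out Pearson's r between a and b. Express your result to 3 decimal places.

-0.918

n = 6, Σa = 84, Σb = 184, Σa² = 1440, Σb² = 6126, Σab = 2248
nΣab − ΣaΣb = 13488 − 15456 = -1968
nΣa² − (Σa)² = 8640 − 7056 = 1584; nΣb² − (Σb)² = 36756 − 33856 = 2900
r = -1968 / √(1584 × 2900) = -1968 / 2143.2685 ≈ -0.918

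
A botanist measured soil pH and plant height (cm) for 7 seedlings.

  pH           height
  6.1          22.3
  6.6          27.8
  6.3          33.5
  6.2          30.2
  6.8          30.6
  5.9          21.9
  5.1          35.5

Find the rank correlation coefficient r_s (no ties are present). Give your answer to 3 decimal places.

Rank pH: 3, 6, 5, 4, 7, 2, 1
Rank height: 2, 3, 6, 4, 5, 1, 7
d = rank(pH) − rank(height): 1, 3, -1, 0, 2, 1, -6; Σd² = 52
ρ = 1 − 6Σd² / [n(n²−1)] = 1 − 6×52 / (7×48) = 1 − 312/336 ≈ 0.071

0.071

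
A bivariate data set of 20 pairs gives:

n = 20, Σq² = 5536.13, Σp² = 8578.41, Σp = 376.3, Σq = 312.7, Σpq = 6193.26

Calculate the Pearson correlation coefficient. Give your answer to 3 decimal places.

0.315

r = (nΣpq − ΣpΣq) / √[(nΣp² − (Σp)²)(nΣq² − (Σq)²)]
Numerator: 20×6193.26 − 376.3×312.7 = 6196.19
Denominator: √[(171568.2 − 141601.69)(110722.6 − 97781.29)] = √[29966.51 × 12941.31] = 19692.7879
r = 6196.19 / 19692.7879 ≈ 0.315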